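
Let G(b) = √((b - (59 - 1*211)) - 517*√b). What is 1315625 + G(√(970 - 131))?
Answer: 1315625 + √(152 + √839 - 517*839^(¼)) ≈ 1.3156e+6 + 51.005*I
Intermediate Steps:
G(b) = √(152 + b - 517*√b) (G(b) = √((b - (59 - 211)) - 517*√b) = √((b - 1*(-152)) - 517*√b) = √((b + 152) - 517*√b) = √((152 + b) - 517*√b) = √(152 + b - 517*√b))
1315625 + G(√(970 - 131)) = 1315625 + √(152 + √(970 - 131) - 517*(970 - 131)^(¼)) = 1315625 + √(152 + √839 - 517*839^(¼))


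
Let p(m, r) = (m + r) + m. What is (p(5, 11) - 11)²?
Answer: 100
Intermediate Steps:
p(m, r) = r + 2*m
(p(5, 11) - 11)² = ((11 + 2*5) - 11)² = ((11 + 10) - 11)² = (21 - 11)² = 10² = 100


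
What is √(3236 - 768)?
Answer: 2*√617 ≈ 49.679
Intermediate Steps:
√(3236 - 768) = √2468 = 2*√617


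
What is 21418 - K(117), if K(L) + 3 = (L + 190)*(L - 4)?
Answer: -13270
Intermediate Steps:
K(L) = -3 + (-4 + L)*(190 + L) (K(L) = -3 + (L + 190)*(L - 4) = -3 + (190 + L)*(-4 + L) = -3 + (-4 + L)*(190 + L))
21418 - K(117) = 21418 - (-763 + 117**2 + 186*117) = 21418 - (-763 + 13689 + 21762) = 21418 - 1*34688 = 21418 - 34688 = -13270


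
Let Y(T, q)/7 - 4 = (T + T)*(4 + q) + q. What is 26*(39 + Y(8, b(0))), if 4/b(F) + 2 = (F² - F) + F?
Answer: 7202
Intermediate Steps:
b(F) = 4/(-2 + F²) (b(F) = 4/(-2 + ((F² - F) + F)) = 4/(-2 + F²))
Y(T, q) = 28 + 7*q + 14*T*(4 + q) (Y(T, q) = 28 + 7*((T + T)*(4 + q) + q) = 28 + 7*((2*T)*(4 + q) + q) = 28 + 7*(2*T*(4 + q) + q) = 28 + 7*(q + 2*T*(4 + q)) = 28 + (7*q + 14*T*(4 + q)) = 28 + 7*q + 14*T*(4 + q))
26*(39 + Y(8, b(0))) = 26*(39 + (28 + 7*(4/(-2 + 0²)) + 56*8 + 14*8*(4/(-2 + 0²)))) = 26*(39 + (28 + 7*(4/(-2 + 0)) + 448 + 14*8*(4/(-2 + 0)))) = 26*(39 + (28 + 7*(4/(-2)) + 448 + 14*8*(4/(-2)))) = 26*(39 + (28 + 7*(4*(-½)) + 448 + 14*8*(4*(-½)))) = 26*(39 + (28 + 7*(-2) + 448 + 14*8*(-2))) = 26*(39 + (28 - 14 + 448 - 224)) = 26*(39 + 238) = 26*277 = 7202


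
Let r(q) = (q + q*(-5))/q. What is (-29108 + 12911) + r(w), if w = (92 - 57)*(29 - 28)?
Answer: -16201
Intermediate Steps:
w = 35 (w = 35*1 = 35)
r(q) = -4 (r(q) = (q - 5*q)/q = (-4*q)/q = -4)
(-29108 + 12911) + r(w) = (-29108 + 12911) - 4 = -16197 - 4 = -16201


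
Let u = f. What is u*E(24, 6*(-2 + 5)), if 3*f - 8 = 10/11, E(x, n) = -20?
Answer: -1960/33 ≈ -59.394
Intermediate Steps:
f = 98/33 (f = 8/3 + (10/11)/3 = 8/3 + (10*(1/11))/3 = 8/3 + (⅓)*(10/11) = 8/3 + 10/33 = 98/33 ≈ 2.9697)
u = 98/33 ≈ 2.9697
u*E(24, 6*(-2 + 5)) = (98/33)*(-20) = -1960/33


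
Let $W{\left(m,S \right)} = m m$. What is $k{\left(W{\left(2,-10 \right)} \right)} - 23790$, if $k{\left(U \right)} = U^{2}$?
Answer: $-23774$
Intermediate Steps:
$W{\left(m,S \right)} = m^{2}$
$k{\left(W{\left(2,-10 \right)} \right)} - 23790 = \left(2^{2}\right)^{2} - 23790 = 4^{2} - 23790 = 16 - 23790 = -23774$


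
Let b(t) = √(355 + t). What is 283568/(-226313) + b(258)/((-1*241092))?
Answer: -283568/226313 - √613/241092 ≈ -1.2531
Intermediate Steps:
283568/(-226313) + b(258)/((-1*241092)) = 283568/(-226313) + √(355 + 258)/((-1*241092)) = 283568*(-1/226313) + √613/(-241092) = -283568/226313 + √613*(-1/241092) = -283568/226313 - √613/241092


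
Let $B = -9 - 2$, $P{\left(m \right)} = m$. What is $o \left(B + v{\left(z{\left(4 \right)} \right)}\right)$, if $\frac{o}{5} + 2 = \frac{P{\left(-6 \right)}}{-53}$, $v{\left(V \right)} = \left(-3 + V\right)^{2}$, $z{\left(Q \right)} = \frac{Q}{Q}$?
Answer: $\frac{3500}{53} \approx 66.038$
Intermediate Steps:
$z{\left(Q \right)} = 1$
$B = -11$ ($B = -9 - 2 = -11$)
$o = - \frac{500}{53}$ ($o = -10 + 5 \left(- \frac{6}{-53}\right) = -10 + 5 \left(\left(-6\right) \left(- \frac{1}{53}\right)\right) = -10 + 5 \cdot \frac{6}{53} = -10 + \frac{30}{53} = - \frac{500}{53} \approx -9.434$)
$o \left(B + v{\left(z{\left(4 \right)} \right)}\right) = - \frac{500 \left(-11 + \left(-3 + 1\right)^{2}\right)}{53} = - \frac{500 \left(-11 + \left(-2\right)^{2}\right)}{53} = - \frac{500 \left(-11 + 4\right)}{53} = \left(- \frac{500}{53}\right) \left(-7\right) = \frac{3500}{53}$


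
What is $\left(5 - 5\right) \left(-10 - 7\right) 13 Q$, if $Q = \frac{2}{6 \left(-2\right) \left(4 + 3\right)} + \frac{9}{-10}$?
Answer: $0$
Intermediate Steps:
$Q = - \frac{97}{105}$ ($Q = \frac{2}{\left(-12\right) 7} + 9 \left(- \frac{1}{10}\right) = \frac{2}{-84} - \frac{9}{10} = 2 \left(- \frac{1}{84}\right) - \frac{9}{10} = - \frac{1}{42} - \frac{9}{10} = - \frac{97}{105} \approx -0.92381$)
$\left(5 - 5\right) \left(-10 - 7\right) 13 Q = \left(5 - 5\right) \left(-10 - 7\right) 13 \left(- \frac{97}{105}\right) = 0 \left(-17\right) 13 \left(- \frac{97}{105}\right) = 0 \cdot 13 \left(- \frac{97}{105}\right) = 0 \left(- \frac{97}{105}\right) = 0$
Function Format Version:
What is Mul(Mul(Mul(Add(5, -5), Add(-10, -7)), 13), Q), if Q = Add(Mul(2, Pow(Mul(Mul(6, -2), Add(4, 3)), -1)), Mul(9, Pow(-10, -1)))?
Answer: 0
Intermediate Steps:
Q = Rational(-97, 105) (Q = Add(Mul(2, Pow(Mul(-12, 7), -1)), Mul(9, Rational(-1, 10))) = Add(Mul(2, Pow(-84, -1)), Rational(-9, 10)) = Add(Mul(2, Rational(-1, 84)), Rational(-9, 10)) = Add(Rational(-1, 42), Rational(-9, 10)) = Rational(-97, 105) ≈ -0.92381)
Mul(Mul(Mul(Add(5, -5), Add(-10, -7)), 13), Q) = Mul(Mul(Mul(Add(5, -5), Add(-10, -7)), 13), Rational(-97, 105)) = Mul(Mul(Mul(0, -17), 13), Rational(-97, 105)) = Mul(Mul(0, 13), Rational(-97, 105)) = Mul(0, Rational(-97, 105)) = 0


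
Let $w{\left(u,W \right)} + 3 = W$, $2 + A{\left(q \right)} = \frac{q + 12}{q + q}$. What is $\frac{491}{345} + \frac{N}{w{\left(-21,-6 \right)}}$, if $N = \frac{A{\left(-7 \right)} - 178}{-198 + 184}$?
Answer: $- \frac{1667}{202860} \approx -0.0082175$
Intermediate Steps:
$A{\left(q \right)} = -2 + \frac{12 + q}{2 q}$ ($A{\left(q \right)} = -2 + \frac{q + 12}{q + q} = -2 + \frac{12 + q}{2 q}$)
$w{\left(u,W \right)} = -3 + W$
$N = \frac{2525}{196}$ ($N = \frac{\left(- \frac{3}{2} + \frac{6}{-7}\right) - 178}{-198 + 184} = \frac{\left(- \frac{3}{2} + 6 \left(- \frac{1}{7}\right)\right) - 178}{-14} = \left(\left(- \frac{3}{2} - \frac{6}{7}\right) - 178\right) \left(- \frac{1}{14}\right) = \left(- \frac{33}{14} - 178\right) \left(- \frac{1}{14}\right) = \left(- \frac{2525}{14}\right) \left(- \frac{1}{14}\right) = \frac{2525}{196} \approx 12.883$)
$\frac{491}{345} + \frac{N}{w{\left(-21,-6 \right)}} = \frac{491}{345} + \frac{2525}{196 \left(-3 - 6\right)} = 491 \cdot \frac{1}{345} + \frac{2525}{196 \left(-9\right)} = \frac{491}{345} + \frac{2525}{196} \left(- \frac{1}{9}\right) = \frac{491}{345} - \frac{2525}{1764} = - \frac{1667}{202860}$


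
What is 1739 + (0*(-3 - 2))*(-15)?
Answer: 1739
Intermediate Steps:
1739 + (0*(-3 - 2))*(-15) = 1739 + (0*(-5))*(-15) = 1739 + 0*(-15) = 1739 + 0 = 1739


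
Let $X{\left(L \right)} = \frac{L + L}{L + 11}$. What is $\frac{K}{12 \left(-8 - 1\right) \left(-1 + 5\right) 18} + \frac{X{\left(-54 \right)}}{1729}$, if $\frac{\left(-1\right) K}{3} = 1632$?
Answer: $\frac{1266815}{2007369} \approx 0.63108$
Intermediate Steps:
$X{\left(L \right)} = \frac{2 L}{11 + L}$
$K = -4896$ ($K = \left(-3\right) 1632 = -4896$)
$\frac{K}{12 \left(-8 - 1\right) \left(-1 + 5\right) 18} + \frac{X{\left(-54 \right)}}{1729} = - \frac{4896}{12 \left(-8 - 1\right) \left(-1 + 5\right) 18} + \frac{2 \left(-54\right) \frac{1}{11 - 54}}{1729} = - \frac{4896}{12 \left(\left(-9\right) 4\right) 18} + 2 \left(-54\right) \frac{1}{-43} \cdot \frac{1}{1729} = - \frac{4896}{12 \left(-36\right) 18} + 2 \left(-54\right) \left(- \frac{1}{43}\right) \frac{1}{1729} = - \frac{4896}{\left(-432\right) 18} + \frac{108}{43} \cdot \frac{1}{1729} = - \frac{4896}{-7776} + \frac{108}{74347} = \left(-4896\right) \left(- \frac{1}{7776}\right) + \frac{108}{74347} = \frac{17}{27} + \frac{108}{74347} = \frac{1266815}{2007369}$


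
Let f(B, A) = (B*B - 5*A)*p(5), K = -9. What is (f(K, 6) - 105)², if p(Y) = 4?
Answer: 9801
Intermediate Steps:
f(B, A) = -20*A + 4*B² (f(B, A) = (B*B - 5*A)*4 = (B² - 5*A)*4 = -20*A + 4*B²)
(f(K, 6) - 105)² = ((-20*6 + 4*(-9)²) - 105)² = ((-120 + 4*81) - 105)² = ((-120 + 324) - 105)² = (204 - 105)² = 99² = 9801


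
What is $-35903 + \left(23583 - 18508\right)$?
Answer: $-30828$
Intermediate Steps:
$-35903 + \left(23583 - 18508\right) = -35903 + 5075 = -30828$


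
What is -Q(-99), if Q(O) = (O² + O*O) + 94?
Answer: -19696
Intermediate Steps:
Q(O) = 94 + 2*O² (Q(O) = (O² + O²) + 94 = 2*O² + 94 = 94 + 2*O²)
-Q(-99) = -(94 + 2*(-99)²) = -(94 + 2*9801) = -(94 + 19602) = -1*19696 = -19696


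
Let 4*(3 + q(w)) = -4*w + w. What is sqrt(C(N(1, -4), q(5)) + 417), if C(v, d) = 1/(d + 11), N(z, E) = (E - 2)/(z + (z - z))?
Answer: sqrt(120581)/17 ≈ 20.426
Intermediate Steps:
N(z, E) = (-2 + E)/z (N(z, E) = (-2 + E)/(z + 0) = (-2 + E)/z)
q(w) = -3 - 3*w/4 (q(w) = -3 + (-4*w + w)/4 = -3 + (-3*w)/4 = -3 - 3*w/4)
C(v, d) = 1/(11 + d)
sqrt(C(N(1, -4), q(5)) + 417) = sqrt(1/(11 + (-3 - 3/4*5)) + 417) = sqrt(1/(11 + (-3 - 15/4)) + 417) = sqrt(1/(11 - 27/4) + 417) = sqrt(1/(17/4) + 417) = sqrt(4/17 + 417) = sqrt(7093/17) = sqrt(120581)/17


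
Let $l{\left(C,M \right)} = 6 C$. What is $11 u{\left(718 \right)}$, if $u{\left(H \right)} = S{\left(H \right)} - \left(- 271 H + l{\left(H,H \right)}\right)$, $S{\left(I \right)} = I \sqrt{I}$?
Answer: $2092970 + 7898 \sqrt{718} \approx 2.3046 \cdot 10^{6}$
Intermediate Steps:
$S{\left(I \right)} = I^{\frac{3}{2}}$
$u{\left(H \right)} = H^{\frac{3}{2}} + 265 H$ ($u{\left(H \right)} = H^{\frac{3}{2}} - \left(- 271 H + 6 H\right) = H^{\frac{3}{2}} - - 265 H = H^{\frac{3}{2}} + 265 H$)
$11 u{\left(718 \right)} = 11 \left(718^{\frac{3}{2}} + 265 \cdot 718\right) = 11 \left(718 \sqrt{718} + 190270\right) = 11 \left(190270 + 718 \sqrt{718}\right) = 2092970 + 7898 \sqrt{718}$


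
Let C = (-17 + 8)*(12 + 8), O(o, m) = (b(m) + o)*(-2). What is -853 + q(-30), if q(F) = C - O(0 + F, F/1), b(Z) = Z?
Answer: -1153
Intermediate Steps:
O(o, m) = -2*m - 2*o (O(o, m) = (m + o)*(-2) = -2*m - 2*o)
C = -180 (C = -9*20 = -180)
q(F) = -180 + 4*F (q(F) = -180 - (-2*F/1 - 2*(0 + F)) = -180 - (-2*F - 2*F) = -180 - (-4)*F = -180 + 4*F)
-853 + q(-30) = -853 + (-180 + 4*(-30)) = -853 + (-180 - 120) = -853 - 300 = -1153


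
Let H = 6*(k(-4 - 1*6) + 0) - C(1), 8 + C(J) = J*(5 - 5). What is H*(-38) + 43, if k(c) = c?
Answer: 2019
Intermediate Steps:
C(J) = -8 (C(J) = -8 + J*(5 - 5) = -8 + J*0 = -8 + 0 = -8)
H = -52 (H = 6*((-4 - 1*6) + 0) - 1*(-8) = 6*((-4 - 6) + 0) + 8 = 6*(-10 + 0) + 8 = 6*(-10) + 8 = -60 + 8 = -52)
H*(-38) + 43 = -52*(-38) + 43 = 1976 + 43 = 2019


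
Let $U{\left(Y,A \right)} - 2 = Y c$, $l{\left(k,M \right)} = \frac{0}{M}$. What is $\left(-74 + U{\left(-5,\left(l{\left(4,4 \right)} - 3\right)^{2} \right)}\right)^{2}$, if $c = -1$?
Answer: $4489$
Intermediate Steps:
$l{\left(k,M \right)} = 0$
$U{\left(Y,A \right)} = 2 - Y$ ($U{\left(Y,A \right)} = 2 + Y \left(-1\right) = 2 - Y$)
$\left(-74 + U{\left(-5,\left(l{\left(4,4 \right)} - 3\right)^{2} \right)}\right)^{2} = \left(-74 + \left(2 - -5\right)\right)^{2} = \left(-74 + \left(2 + 5\right)\right)^{2} = \left(-74 + 7\right)^{2} = \left(-67\right)^{2} = 4489$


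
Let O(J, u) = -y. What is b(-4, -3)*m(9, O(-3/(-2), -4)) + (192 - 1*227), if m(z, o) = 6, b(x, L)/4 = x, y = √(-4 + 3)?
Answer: -131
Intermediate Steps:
y = I (y = √(-1) = I ≈ 1.0*I)
b(x, L) = 4*x
O(J, u) = -I
b(-4, -3)*m(9, O(-3/(-2), -4)) + (192 - 1*227) = (4*(-4))*6 + (192 - 1*227) = -16*6 + (192 - 227) = -96 - 35 = -131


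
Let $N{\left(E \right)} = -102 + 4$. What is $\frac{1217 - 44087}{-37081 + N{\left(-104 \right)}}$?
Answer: $\frac{14290}{12393} \approx 1.1531$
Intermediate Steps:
$N{\left(E \right)} = -98$
$\frac{1217 - 44087}{-37081 + N{\left(-104 \right)}} = \frac{1217 - 44087}{-37081 - 98} = - \frac{42870}{-37179} = \left(-42870\right) \left(- \frac{1}{37179}\right) = \frac{14290}{12393}$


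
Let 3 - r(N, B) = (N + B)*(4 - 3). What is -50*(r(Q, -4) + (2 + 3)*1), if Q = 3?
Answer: -450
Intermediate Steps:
r(N, B) = 3 - B - N (r(N, B) = 3 - (N + B)*(4 - 3) = 3 - (B + N) = 3 + (-B - N) = 3 - B - N)
-50*(r(Q, -4) + (2 + 3)*1) = -50*((3 - 1*(-4) - 1*3) + (2 + 3)*1) = -50*((3 + 4 - 3) + 5*1) = -50*(4 + 5) = -50*9 = -450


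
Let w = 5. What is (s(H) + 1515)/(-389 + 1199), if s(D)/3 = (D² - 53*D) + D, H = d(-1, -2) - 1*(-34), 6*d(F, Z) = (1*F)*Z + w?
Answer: -3131/9720 ≈ -0.32212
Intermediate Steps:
d(F, Z) = ⅚ + F*Z/6 (d(F, Z) = ((1*F)*Z + 5)/6 = (F*Z + 5)/6 = (5 + F*Z)/6 = ⅚ + F*Z/6)
H = 211/6 (H = (⅚ + (⅙)*(-1)*(-2)) - 1*(-34) = (⅚ + ⅓) + 34 = 7/6 + 34 = 211/6 ≈ 35.167)
s(D) = -156*D + 3*D² (s(D) = 3*((D² - 53*D) + D) = 3*(D² - 52*D) = -156*D + 3*D²)
(s(H) + 1515)/(-389 + 1199) = (3*(211/6)*(-52 + 211/6) + 1515)/(-389 + 1199) = (3*(211/6)*(-101/6) + 1515)/810 = (-21311/12 + 1515)*(1/810) = -3131/12*1/810 = -3131/9720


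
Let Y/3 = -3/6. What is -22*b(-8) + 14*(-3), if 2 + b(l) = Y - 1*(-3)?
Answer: -31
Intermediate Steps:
Y = -3/2 (Y = 3*(-3/6) = 3*(-3*⅙) = 3*(-½) = -3/2 ≈ -1.5000)
b(l) = -½ (b(l) = -2 + (-3/2 - 1*(-3)) = -2 + (-3/2 + 3) = -2 + 3/2 = -½)
-22*b(-8) + 14*(-3) = -22*(-½) + 14*(-3) = 11 - 42 = -31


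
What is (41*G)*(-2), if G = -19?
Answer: 1558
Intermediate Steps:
(41*G)*(-2) = (41*(-19))*(-2) = -779*(-2) = 1558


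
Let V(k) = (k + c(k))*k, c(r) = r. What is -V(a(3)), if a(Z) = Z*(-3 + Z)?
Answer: 0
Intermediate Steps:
V(k) = 2*k**2 (V(k) = (k + k)*k = (2*k)*k = 2*k**2)
-V(a(3)) = -2*(3*(-3 + 3))**2 = -2*(3*0)**2 = -2*0**2 = -2*0 = -1*0 = 0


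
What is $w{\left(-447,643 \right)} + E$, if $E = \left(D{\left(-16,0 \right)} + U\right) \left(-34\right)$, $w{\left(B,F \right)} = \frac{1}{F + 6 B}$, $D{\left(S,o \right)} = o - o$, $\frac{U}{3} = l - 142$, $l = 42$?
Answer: $\frac{20797799}{2039} \approx 10200.0$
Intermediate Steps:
$U = -300$ ($U = 3 \left(42 - 142\right) = 3 \left(-100\right) = -300$)
$D{\left(S,o \right)} = 0$
$E = 10200$ ($E = \left(0 - 300\right) \left(-34\right) = \left(-300\right) \left(-34\right) = 10200$)
$w{\left(-447,643 \right)} + E = \frac{1}{643 + 6 \left(-447\right)} + 10200 = \frac{1}{643 - 2682} + 10200 = \frac{1}{-2039} + 10200 = - \frac{1}{2039} + 10200 = \frac{20797799}{2039}$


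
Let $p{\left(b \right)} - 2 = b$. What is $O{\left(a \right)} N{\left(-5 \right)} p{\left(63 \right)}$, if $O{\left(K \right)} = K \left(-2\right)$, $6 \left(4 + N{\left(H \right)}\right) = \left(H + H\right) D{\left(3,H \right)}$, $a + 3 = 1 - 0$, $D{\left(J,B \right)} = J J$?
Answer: $-4940$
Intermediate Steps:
$D{\left(J,B \right)} = J^{2}$
$p{\left(b \right)} = 2 + b$
$a = -2$ ($a = -3 + \left(1 - 0\right) = -3 + \left(1 + 0\right) = -3 + 1 = -2$)
$N{\left(H \right)} = -4 + 3 H$ ($N{\left(H \right)} = -4 + \frac{\left(H + H\right) 3^{2}}{6} = -4 + \frac{2 H 9}{6} = -4 + \frac{18 H}{6} = -4 + 3 H$)
$O{\left(K \right)} = - 2 K$
$O{\left(a \right)} N{\left(-5 \right)} p{\left(63 \right)} = \left(-2\right) \left(-2\right) \left(-4 + 3 \left(-5\right)\right) \left(2 + 63\right) = 4 \left(-4 - 15\right) 65 = 4 \left(-19\right) 65 = \left(-76\right) 65 = -4940$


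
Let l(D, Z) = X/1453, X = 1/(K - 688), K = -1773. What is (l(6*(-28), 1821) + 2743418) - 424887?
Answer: 8290679661322/3575833 ≈ 2.3185e+6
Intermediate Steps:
X = -1/2461 (X = 1/(-1773 - 688) = 1/(-2461) = -1/2461 ≈ -0.00040634)
l(D, Z) = -1/3575833 (l(D, Z) = -1/2461/1453 = -1/2461*1/1453 = -1/3575833)
(l(6*(-28), 1821) + 2743418) - 424887 = (-1/3575833 + 2743418) - 424887 = 9810004617193/3575833 - 424887 = 8290679661322/3575833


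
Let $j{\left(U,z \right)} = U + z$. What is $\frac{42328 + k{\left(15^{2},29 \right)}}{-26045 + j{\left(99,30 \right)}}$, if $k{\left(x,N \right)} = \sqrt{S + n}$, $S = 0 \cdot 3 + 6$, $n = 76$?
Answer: $- \frac{962}{589} - \frac{\sqrt{82}}{25916} \approx -1.6336$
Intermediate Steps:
$S = 6$ ($S = 0 + 6 = 6$)
$k{\left(x,N \right)} = \sqrt{82}$ ($k{\left(x,N \right)} = \sqrt{6 + 76} = \sqrt{82}$)
$\frac{42328 + k{\left(15^{2},29 \right)}}{-26045 + j{\left(99,30 \right)}} = \frac{42328 + \sqrt{82}}{-26045 + \left(99 + 30\right)} = \frac{42328 + \sqrt{82}}{-26045 + 129} = \frac{42328 + \sqrt{82}}{-25916} = \left(42328 + \sqrt{82}\right) \left(- \frac{1}{25916}\right) = - \frac{962}{589} - \frac{\sqrt{82}}{25916}$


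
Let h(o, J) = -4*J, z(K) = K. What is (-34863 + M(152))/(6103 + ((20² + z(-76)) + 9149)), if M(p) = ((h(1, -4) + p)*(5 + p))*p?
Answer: 120433/472 ≈ 255.15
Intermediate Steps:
M(p) = p*(5 + p)*(16 + p) (M(p) = ((-4*(-4) + p)*(5 + p))*p = ((16 + p)*(5 + p))*p = ((5 + p)*(16 + p))*p = p*(5 + p)*(16 + p))
(-34863 + M(152))/(6103 + ((20² + z(-76)) + 9149)) = (-34863 + 152*(80 + 152² + 21*152))/(6103 + ((20² - 76) + 9149)) = (-34863 + 152*(80 + 23104 + 3192))/(6103 + ((400 - 76) + 9149)) = (-34863 + 152*26376)/(6103 + (324 + 9149)) = (-34863 + 4009152)/(6103 + 9473) = 3974289/15576 = 3974289*(1/15576) = 120433/472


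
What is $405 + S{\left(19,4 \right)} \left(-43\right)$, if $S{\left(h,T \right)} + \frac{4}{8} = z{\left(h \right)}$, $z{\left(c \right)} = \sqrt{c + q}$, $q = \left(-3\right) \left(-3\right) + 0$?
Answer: $\frac{853}{2} - 86 \sqrt{7} \approx 198.97$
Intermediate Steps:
$q = 9$ ($q = 9 + 0 = 9$)
$z{\left(c \right)} = \sqrt{9 + c}$ ($z{\left(c \right)} = \sqrt{c + 9} = \sqrt{9 + c}$)
$S{\left(h,T \right)} = - \frac{1}{2} + \sqrt{9 + h}$
$405 + S{\left(19,4 \right)} \left(-43\right) = 405 + \left(- \frac{1}{2} + \sqrt{9 + 19}\right) \left(-43\right) = 405 + \left(- \frac{1}{2} + \sqrt{28}\right) \left(-43\right) = 405 + \left(- \frac{1}{2} + 2 \sqrt{7}\right) \left(-43\right) = 405 + \left(\frac{43}{2} - 86 \sqrt{7}\right) = \frac{853}{2} - 86 \sqrt{7}$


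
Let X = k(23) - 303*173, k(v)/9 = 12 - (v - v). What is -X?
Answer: 52311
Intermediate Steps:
k(v) = 108 (k(v) = 9*(12 - (v - v)) = 9*(12 - 1*0) = 9*(12 + 0) = 9*12 = 108)
X = -52311 (X = 108 - 303*173 = 108 - 52419 = -52311)
-X = -1*(-52311) = 52311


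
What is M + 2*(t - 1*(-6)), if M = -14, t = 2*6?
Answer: 22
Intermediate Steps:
t = 12
M + 2*(t - 1*(-6)) = -14 + 2*(12 - 1*(-6)) = -14 + 2*(12 + 6) = -14 + 2*18 = -14 + 36 = 22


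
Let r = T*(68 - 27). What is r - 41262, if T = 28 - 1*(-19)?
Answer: -39335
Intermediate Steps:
T = 47 (T = 28 + 19 = 47)
r = 1927 (r = 47*(68 - 27) = 47*41 = 1927)
r - 41262 = 1927 - 41262 = -39335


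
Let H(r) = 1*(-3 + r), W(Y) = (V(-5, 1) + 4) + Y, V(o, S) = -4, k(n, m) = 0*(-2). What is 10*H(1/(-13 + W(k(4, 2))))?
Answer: -400/13 ≈ -30.769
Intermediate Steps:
k(n, m) = 0
W(Y) = Y (W(Y) = (-4 + 4) + Y = 0 + Y = Y)
H(r) = -3 + r
10*H(1/(-13 + W(k(4, 2)))) = 10*(-3 + 1/(-13 + 0)) = 10*(-3 + 1/(-13)) = 10*(-3 - 1/13) = 10*(-40/13) = -400/13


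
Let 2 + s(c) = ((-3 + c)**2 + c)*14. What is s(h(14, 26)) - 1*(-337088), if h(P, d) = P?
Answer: 338976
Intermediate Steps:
s(c) = -2 + 14*c + 14*(-3 + c)**2 (s(c) = -2 + ((-3 + c)**2 + c)*14 = -2 + (c + (-3 + c)**2)*14 = -2 + (14*c + 14*(-3 + c)**2) = -2 + 14*c + 14*(-3 + c)**2)
s(h(14, 26)) - 1*(-337088) = (124 - 70*14 + 14*14**2) - 1*(-337088) = (124 - 980 + 14*196) + 337088 = (124 - 980 + 2744) + 337088 = 1888 + 337088 = 338976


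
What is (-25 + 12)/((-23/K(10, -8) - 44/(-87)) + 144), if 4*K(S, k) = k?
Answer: -2262/27145 ≈ -0.083330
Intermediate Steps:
K(S, k) = k/4
(-25 + 12)/((-23/K(10, -8) - 44/(-87)) + 144) = (-25 + 12)/((-23/((¼)*(-8)) - 44/(-87)) + 144) = -13/((-23/(-2) - 44*(-1/87)) + 144) = -13/((-23*(-½) + 44/87) + 144) = -13/((23/2 + 44/87) + 144) = -13/(2089/174 + 144) = -13/27145/174 = -13*174/27145 = -2262/27145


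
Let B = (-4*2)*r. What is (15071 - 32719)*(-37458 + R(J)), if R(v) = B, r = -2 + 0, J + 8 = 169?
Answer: 660776416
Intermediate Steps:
J = 161 (J = -8 + 169 = 161)
r = -2
B = 16 (B = -4*2*(-2) = -8*(-2) = 16)
R(v) = 16
(15071 - 32719)*(-37458 + R(J)) = (15071 - 32719)*(-37458 + 16) = -17648*(-37442) = 660776416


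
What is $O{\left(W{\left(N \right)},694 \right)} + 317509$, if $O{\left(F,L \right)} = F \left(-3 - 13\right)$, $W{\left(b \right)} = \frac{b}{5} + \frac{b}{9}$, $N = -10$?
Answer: $\frac{2858029}{9} \approx 3.1756 \cdot 10^{5}$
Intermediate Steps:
$W{\left(b \right)} = \frac{14 b}{45}$ ($W{\left(b \right)} = b \frac{1}{5} + b \frac{1}{9} = \frac{b}{5} + \frac{b}{9} = \frac{14 b}{45}$)
$O{\left(F,L \right)} = - 16 F$ ($O{\left(F,L \right)} = F \left(-16\right) = - 16 F$)
$O{\left(W{\left(N \right)},694 \right)} + 317509 = - 16 \cdot \frac{14}{45} \left(-10\right) + 317509 = \left(-16\right) \left(- \frac{28}{9}\right) + 317509 = \frac{448}{9} + 317509 = \frac{2858029}{9}$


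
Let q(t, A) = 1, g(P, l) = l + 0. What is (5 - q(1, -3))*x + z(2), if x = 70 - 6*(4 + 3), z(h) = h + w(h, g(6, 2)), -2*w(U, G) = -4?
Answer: 116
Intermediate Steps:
g(P, l) = l
w(U, G) = 2 (w(U, G) = -½*(-4) = 2)
z(h) = 2 + h (z(h) = h + 2 = 2 + h)
x = 28 (x = 70 - 6*7 = 70 - 42 = 28)
(5 - q(1, -3))*x + z(2) = (5 - 1*1)*28 + (2 + 2) = (5 - 1)*28 + 4 = 4*28 + 4 = 112 + 4 = 116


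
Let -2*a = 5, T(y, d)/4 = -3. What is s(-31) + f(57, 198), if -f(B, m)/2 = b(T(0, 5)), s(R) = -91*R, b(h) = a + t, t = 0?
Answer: 2826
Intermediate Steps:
T(y, d) = -12 (T(y, d) = 4*(-3) = -12)
a = -5/2 (a = -1/2*5 = -5/2 ≈ -2.5000)
b(h) = -5/2 (b(h) = -5/2 + 0 = -5/2)
f(B, m) = 5 (f(B, m) = -2*(-5/2) = 5)
s(-31) + f(57, 198) = -91*(-31) + 5 = 2821 + 5 = 2826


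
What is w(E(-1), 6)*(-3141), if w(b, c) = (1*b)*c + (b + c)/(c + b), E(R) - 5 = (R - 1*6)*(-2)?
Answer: -361215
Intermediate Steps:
E(R) = 17 - 2*R (E(R) = 5 + (R - 1*6)*(-2) = 5 + (R - 6)*(-2) = 5 + (-6 + R)*(-2) = 5 + (12 - 2*R) = 17 - 2*R)
w(b, c) = 1 + b*c (w(b, c) = b*c + (b + c)/(b + c) = b*c + 1 = 1 + b*c)
w(E(-1), 6)*(-3141) = (1 + (17 - 2*(-1))*6)*(-3141) = (1 + (17 + 2)*6)*(-3141) = (1 + 19*6)*(-3141) = (1 + 114)*(-3141) = 115*(-3141) = -361215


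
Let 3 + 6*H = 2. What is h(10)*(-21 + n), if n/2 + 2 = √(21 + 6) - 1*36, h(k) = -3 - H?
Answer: 1649/6 - 17*√3 ≈ 245.39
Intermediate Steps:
H = -⅙ (H = -½ + (⅙)*2 = -½ + ⅓ = -⅙ ≈ -0.16667)
h(k) = -17/6 (h(k) = -3 - 1*(-⅙) = -3 + ⅙ = -17/6)
n = -76 + 6*√3 (n = -4 + 2*(√(21 + 6) - 1*36) = -4 + 2*(√27 - 36) = -4 + 2*(3*√3 - 36) = -4 + 2*(-36 + 3*√3) = -4 + (-72 + 6*√3) = -76 + 6*√3 ≈ -65.608)
h(10)*(-21 + n) = -17*(-21 + (-76 + 6*√3))/6 = -17*(-97 + 6*√3)/6 = 1649/6 - 17*√3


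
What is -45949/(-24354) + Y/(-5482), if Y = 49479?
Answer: -238279787/33377157 ≈ -7.1390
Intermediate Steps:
-45949/(-24354) + Y/(-5482) = -45949/(-24354) + 49479/(-5482) = -45949*(-1/24354) + 49479*(-1/5482) = 45949/24354 - 49479/5482 = -238279787/33377157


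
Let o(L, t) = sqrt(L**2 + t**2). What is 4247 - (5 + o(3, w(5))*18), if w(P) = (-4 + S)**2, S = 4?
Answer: 4188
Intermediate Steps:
w(P) = 0 (w(P) = (-4 + 4)**2 = 0**2 = 0)
4247 - (5 + o(3, w(5))*18) = 4247 - (5 + sqrt(3**2 + 0**2)*18) = 4247 - (5 + sqrt(9 + 0)*18) = 4247 - (5 + sqrt(9)*18) = 4247 - (5 + 3*18) = 4247 - (5 + 54) = 4247 - 1*59 = 4247 - 59 = 4188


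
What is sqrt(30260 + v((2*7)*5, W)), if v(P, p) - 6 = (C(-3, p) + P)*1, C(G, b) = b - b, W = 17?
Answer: 8*sqrt(474) ≈ 174.17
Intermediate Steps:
C(G, b) = 0
v(P, p) = 6 + P (v(P, p) = 6 + (0 + P)*1 = 6 + P*1 = 6 + P)
sqrt(30260 + v((2*7)*5, W)) = sqrt(30260 + (6 + (2*7)*5)) = sqrt(30260 + (6 + 14*5)) = sqrt(30260 + (6 + 70)) = sqrt(30260 + 76) = sqrt(30336) = 8*sqrt(474)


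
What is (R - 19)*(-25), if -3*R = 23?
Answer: 2000/3 ≈ 666.67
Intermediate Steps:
R = -23/3 (R = -⅓*23 = -23/3 ≈ -7.6667)
(R - 19)*(-25) = (-23/3 - 19)*(-25) = -80/3*(-25) = 2000/3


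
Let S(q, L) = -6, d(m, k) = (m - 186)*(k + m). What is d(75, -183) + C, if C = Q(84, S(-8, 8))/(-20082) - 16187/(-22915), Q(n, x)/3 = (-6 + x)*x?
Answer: 919491054889/76696505 ≈ 11989.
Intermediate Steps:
d(m, k) = (-186 + m)*(k + m)
Q(n, x) = 3*x*(-6 + x) (Q(n, x) = 3*((-6 + x)*x) = 3*(x*(-6 + x)) = 3*x*(-6 + x))
C = 53352949/76696505 (C = (3*(-6)*(-6 - 6))/(-20082) - 16187/(-22915) = (3*(-6)*(-12))*(-1/20082) - 16187*(-1/22915) = 216*(-1/20082) + 16187/22915 = -36/3347 + 16187/22915 = 53352949/76696505 ≈ 0.69564)
d(75, -183) + C = (75**2 - 186*(-183) - 186*75 - 183*75) + 53352949/76696505 = (5625 + 34038 - 13950 - 13725) + 53352949/76696505 = 11988 + 53352949/76696505 = 919491054889/76696505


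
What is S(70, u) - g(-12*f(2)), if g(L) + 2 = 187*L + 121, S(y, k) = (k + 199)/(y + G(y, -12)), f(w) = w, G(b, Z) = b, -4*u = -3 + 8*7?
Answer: 2447383/560 ≈ 4370.3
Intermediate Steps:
u = -53/4 (u = -(-3 + 8*7)/4 = -(-3 + 56)/4 = -¼*53 = -53/4 ≈ -13.250)
S(y, k) = (199 + k)/(2*y) (S(y, k) = (k + 199)/(y + y) = (199 + k)/((2*y)) = (199 + k)*(1/(2*y)) = (199 + k)/(2*y))
g(L) = 119 + 187*L (g(L) = -2 + (187*L + 121) = -2 + (121 + 187*L) = 119 + 187*L)
S(70, u) - g(-12*f(2)) = (½)*(199 - 53/4)/70 - (119 + 187*(-12*2)) = (½)*(1/70)*(743/4) - (119 + 187*(-24)) = 743/560 - (119 - 4488) = 743/560 - 1*(-4369) = 743/560 + 4369 = 2447383/560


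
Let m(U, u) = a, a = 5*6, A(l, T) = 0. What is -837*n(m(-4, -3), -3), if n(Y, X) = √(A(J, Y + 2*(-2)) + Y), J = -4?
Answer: -837*√30 ≈ -4584.4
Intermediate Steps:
a = 30
m(U, u) = 30
n(Y, X) = √Y (n(Y, X) = √(0 + Y) = √Y)
-837*n(m(-4, -3), -3) = -837*√30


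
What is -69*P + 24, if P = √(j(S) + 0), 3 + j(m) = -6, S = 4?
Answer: 24 - 207*I ≈ 24.0 - 207.0*I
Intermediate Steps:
j(m) = -9 (j(m) = -3 - 6 = -9)
P = 3*I (P = √(-9 + 0) = √(-9) = 3*I ≈ 3.0*I)
-69*P + 24 = -207*I + 24 = 24 - 207*I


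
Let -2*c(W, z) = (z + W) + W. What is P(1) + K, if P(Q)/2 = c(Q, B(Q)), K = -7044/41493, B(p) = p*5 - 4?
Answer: -43841/13831 ≈ -3.1698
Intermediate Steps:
B(p) = -4 + 5*p (B(p) = 5*p - 4 = -4 + 5*p)
K = -2348/13831 (K = -7044*1/41493 = -2348/13831 ≈ -0.16976)
c(W, z) = -W - z/2 (c(W, z) = -((z + W) + W)/2 = -((W + z) + W)/2 = -(z + 2*W)/2 = -W - z/2)
P(Q) = 4 - 7*Q (P(Q) = 2*(-Q - (-4 + 5*Q)/2) = 2*(-Q + (2 - 5*Q/2)) = 2*(2 - 7*Q/2) = 4 - 7*Q)
P(1) + K = (4 - 7*1) - 2348/13831 = (4 - 7) - 2348/13831 = -3 - 2348/13831 = -43841/13831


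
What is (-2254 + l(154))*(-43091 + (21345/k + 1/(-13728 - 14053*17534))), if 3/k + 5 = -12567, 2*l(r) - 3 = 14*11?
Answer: 189673387574787769285/974224108 ≈ 1.9469e+11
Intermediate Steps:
l(r) = 157/2 (l(r) = 3/2 + (14*11)/2 = 3/2 + (1/2)*154 = 3/2 + 77 = 157/2)
k = -3/12572 (k = 3/(-5 - 12567) = 3/(-12572) = 3*(-1/12572) = -3/12572 ≈ -0.00023863)
(-2254 + l(154))*(-43091 + (21345/k + 1/(-13728 - 14053*17534))) = (-2254 + 157/2)*(-43091 + (21345/(-3/12572) + 1/(-13728 - 14053*17534))) = -4351*(-43091 + (21345*(-12572/3) + (1/17534)/(-27781)))/2 = -4351*(-43091 + (-89449780 - 1/27781*1/17534))/2 = -4351*(-43091 + (-89449780 - 1/487112054))/2 = -4351*(-43091 - 43572066065648121/487112054)/2 = -4351/2*(-43593056211167035/487112054) = 189673387574787769285/974224108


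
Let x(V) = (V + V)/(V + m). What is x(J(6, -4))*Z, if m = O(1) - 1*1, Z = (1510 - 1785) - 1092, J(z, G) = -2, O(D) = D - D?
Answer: -5468/3 ≈ -1822.7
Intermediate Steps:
O(D) = 0
Z = -1367 (Z = -275 - 1092 = -1367)
m = -1 (m = 0 - 1*1 = 0 - 1 = -1)
x(V) = 2*V/(-1 + V) (x(V) = (V + V)/(V - 1) = (2*V)/(-1 + V) = 2*V/(-1 + V))
x(J(6, -4))*Z = (2*(-2)/(-1 - 2))*(-1367) = (2*(-2)/(-3))*(-1367) = (2*(-2)*(-1/3))*(-1367) = (4/3)*(-1367) = -5468/3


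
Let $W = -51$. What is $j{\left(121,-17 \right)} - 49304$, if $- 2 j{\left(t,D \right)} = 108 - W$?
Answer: $- \frac{98767}{2} \approx -49384.0$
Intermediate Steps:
$j{\left(t,D \right)} = - \frac{159}{2}$ ($j{\left(t,D \right)} = - \frac{108 - -51}{2} = - \frac{108 + 51}{2} = \left(- \frac{1}{2}\right) 159 = - \frac{159}{2}$)
$j{\left(121,-17 \right)} - 49304 = - \frac{159}{2} - 49304 = - \frac{98767}{2}$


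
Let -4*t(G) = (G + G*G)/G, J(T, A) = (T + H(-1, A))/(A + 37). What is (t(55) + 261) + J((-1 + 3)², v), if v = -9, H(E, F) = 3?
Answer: 989/4 ≈ 247.25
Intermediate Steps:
J(T, A) = (3 + T)/(37 + A) (J(T, A) = (T + 3)/(A + 37) = (3 + T)/(37 + A))
t(G) = -(G + G²)/(4*G) (t(G) = -(G + G*G)/(4*G) = -(G + G²)/(4*G))
(t(55) + 261) + J((-1 + 3)², v) = ((-¼ - ¼*55) + 261) + (3 + (-1 + 3)²)/(37 - 9) = ((-¼ - 55/4) + 261) + (3 + 2²)/28 = (-14 + 261) + (3 + 4)/28 = 247 + (1/28)*7 = 247 + ¼ = 989/4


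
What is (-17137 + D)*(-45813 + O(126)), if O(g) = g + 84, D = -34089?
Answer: 2336059278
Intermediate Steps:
O(g) = 84 + g
(-17137 + D)*(-45813 + O(126)) = (-17137 - 34089)*(-45813 + (84 + 126)) = -51226*(-45813 + 210) = -51226*(-45603) = 2336059278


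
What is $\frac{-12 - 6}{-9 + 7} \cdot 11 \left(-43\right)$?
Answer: $-4257$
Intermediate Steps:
$\frac{-12 - 6}{-9 + 7} \cdot 11 \left(-43\right) = - \frac{18}{-2} \left(-473\right) = \left(-18\right) \left(- \frac{1}{2}\right) \left(-473\right) = 9 \left(-473\right) = -4257$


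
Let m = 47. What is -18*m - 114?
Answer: -960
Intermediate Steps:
-18*m - 114 = -18*47 - 114 = -846 - 114 = -960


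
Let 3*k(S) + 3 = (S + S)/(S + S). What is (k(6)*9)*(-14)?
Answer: 84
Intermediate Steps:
k(S) = -⅔ (k(S) = -1 + ((S + S)/(S + S))/3 = -1 + ((2*S)/((2*S)))/3 = -1 + ((2*S)*(1/(2*S)))/3 = -1 + (⅓)*1 = -1 + ⅓ = -⅔)
(k(6)*9)*(-14) = -⅔*9*(-14) = -6*(-14) = 84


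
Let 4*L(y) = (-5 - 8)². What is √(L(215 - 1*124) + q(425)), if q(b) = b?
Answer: √1869/2 ≈ 21.616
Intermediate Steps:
L(y) = 169/4 (L(y) = (-5 - 8)²/4 = (¼)*(-13)² = (¼)*169 = 169/4)
√(L(215 - 1*124) + q(425)) = √(169/4 + 425) = √(1869/4) = √1869/2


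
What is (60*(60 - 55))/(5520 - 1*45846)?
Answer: -50/6721 ≈ -0.0074394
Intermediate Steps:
(60*(60 - 55))/(5520 - 1*45846) = (60*5)/(5520 - 45846) = 300/(-40326) = 300*(-1/40326) = -50/6721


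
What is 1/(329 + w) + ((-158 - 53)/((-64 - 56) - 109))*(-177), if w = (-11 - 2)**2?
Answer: -18598577/114042 ≈ -163.09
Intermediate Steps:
w = 169 (w = (-13)**2 = 169)
1/(329 + w) + ((-158 - 53)/((-64 - 56) - 109))*(-177) = 1/(329 + 169) + ((-158 - 53)/((-64 - 56) - 109))*(-177) = 1/498 - 211/(-120 - 109)*(-177) = 1/498 - 211/(-229)*(-177) = 1/498 - 211*(-1/229)*(-177) = 1/498 + (211/229)*(-177) = 1/498 - 37347/229 = -18598577/114042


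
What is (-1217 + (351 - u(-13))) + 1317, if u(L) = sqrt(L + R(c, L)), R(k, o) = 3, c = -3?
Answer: 451 - I*sqrt(10) ≈ 451.0 - 3.1623*I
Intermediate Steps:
u(L) = sqrt(3 + L) (u(L) = sqrt(L + 3) = sqrt(3 + L))
(-1217 + (351 - u(-13))) + 1317 = (-1217 + (351 - sqrt(3 - 13))) + 1317 = (-1217 + (351 - sqrt(-10))) + 1317 = (-1217 + (351 - I*sqrt(10))) + 1317 = (-866 - I*sqrt(10)) + 1317 = 451 - I*sqrt(10)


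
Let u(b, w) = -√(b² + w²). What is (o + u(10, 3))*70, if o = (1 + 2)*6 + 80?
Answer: 6860 - 70*√109 ≈ 6129.2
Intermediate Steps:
o = 98 (o = 3*6 + 80 = 18 + 80 = 98)
(o + u(10, 3))*70 = (98 - √(10² + 3²))*70 = (98 - √(100 + 9))*70 = (98 - √109)*70 = 6860 - 70*√109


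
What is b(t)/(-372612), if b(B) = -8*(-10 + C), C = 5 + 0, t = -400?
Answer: -10/93153 ≈ -0.00010735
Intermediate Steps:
C = 5
b(B) = 40 (b(B) = -8*(-10 + 5) = -8*(-5) = 40)
b(t)/(-372612) = 40/(-372612) = 40*(-1/372612) = -10/93153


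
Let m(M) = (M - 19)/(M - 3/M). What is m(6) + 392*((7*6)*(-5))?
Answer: -905546/11 ≈ -82322.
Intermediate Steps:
m(M) = (-19 + M)/(M - 3/M)
m(6) + 392*((7*6)*(-5)) = 6*(-19 + 6)/(-3 + 6²) + 392*((7*6)*(-5)) = 6*(-13)/(-3 + 36) + 392*(42*(-5)) = 6*(-13)/33 + 392*(-210) = 6*(1/33)*(-13) - 82320 = -26/11 - 82320 = -905546/11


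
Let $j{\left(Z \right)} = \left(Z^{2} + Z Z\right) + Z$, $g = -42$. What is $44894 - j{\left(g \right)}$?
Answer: $41408$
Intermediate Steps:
$j{\left(Z \right)} = Z + 2 Z^{2}$ ($j{\left(Z \right)} = \left(Z^{2} + Z^{2}\right) + Z = 2 Z^{2} + Z = Z + 2 Z^{2}$)
$44894 - j{\left(g \right)} = 44894 - - 42 \left(1 + 2 \left(-42\right)\right) = 44894 - - 42 \left(1 - 84\right) = 44894 - \left(-42\right) \left(-83\right) = 44894 - 3486 = 41408$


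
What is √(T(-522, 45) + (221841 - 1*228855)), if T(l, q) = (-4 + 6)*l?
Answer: I*√8058 ≈ 89.766*I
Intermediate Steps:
T(l, q) = 2*l
√(T(-522, 45) + (221841 - 1*228855)) = √(2*(-522) + (221841 - 1*228855)) = √(-1044 + (221841 - 228855)) = √(-1044 - 7014) = √(-8058) = I*√8058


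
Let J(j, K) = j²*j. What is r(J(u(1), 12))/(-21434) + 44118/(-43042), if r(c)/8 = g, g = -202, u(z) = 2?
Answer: -219017335/230640557 ≈ -0.94960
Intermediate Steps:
J(j, K) = j³
r(c) = -1616 (r(c) = 8*(-202) = -1616)
r(J(u(1), 12))/(-21434) + 44118/(-43042) = -1616/(-21434) + 44118/(-43042) = -1616*(-1/21434) + 44118*(-1/43042) = 808/10717 - 22059/21521 = -219017335/230640557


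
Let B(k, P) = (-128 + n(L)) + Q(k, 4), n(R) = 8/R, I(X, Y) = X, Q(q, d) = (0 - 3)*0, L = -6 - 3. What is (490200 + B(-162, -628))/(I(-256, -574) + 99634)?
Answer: 2205320/447201 ≈ 4.9314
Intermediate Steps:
L = -9
Q(q, d) = 0 (Q(q, d) = -3*0 = 0)
B(k, P) = -1160/9 (B(k, P) = (-128 + 8/(-9)) + 0 = (-128 + 8*(-⅑)) + 0 = (-128 - 8/9) + 0 = -1160/9 + 0 = -1160/9)
(490200 + B(-162, -628))/(I(-256, -574) + 99634) = (490200 - 1160/9)/(-256 + 99634) = (4410640/9)/99378 = (4410640/9)*(1/99378) = 2205320/447201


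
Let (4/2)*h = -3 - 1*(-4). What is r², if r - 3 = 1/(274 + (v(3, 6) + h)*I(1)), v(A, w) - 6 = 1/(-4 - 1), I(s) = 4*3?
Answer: 27552001/3055504 ≈ 9.0172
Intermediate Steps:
h = ½ (h = (-3 - 1*(-4))/2 = (-3 + 4)/2 = (½)*1 = ½ ≈ 0.50000)
I(s) = 12
v(A, w) = 29/5 (v(A, w) = 6 + 1/(-4 - 1) = 6 + 1/(-5) = 6 - ⅕ = 29/5)
r = 5249/1748 (r = 3 + 1/(274 + (29/5 + ½)*12) = 3 + 1/(274 + (63/10)*12) = 3 + 1/(274 + 378/5) = 3 + 1/(1748/5) = 3 + 5/1748 = 5249/1748 ≈ 3.0029)
r² = (5249/1748)² = 27552001/3055504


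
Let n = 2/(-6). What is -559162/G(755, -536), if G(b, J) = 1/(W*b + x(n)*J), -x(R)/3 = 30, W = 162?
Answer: -95365079100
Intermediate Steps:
n = -1/3 (n = 2*(-1/6) = -1/3 ≈ -0.33333)
x(R) = -90 (x(R) = -3*30 = -90)
G(b, J) = 1/(-90*J + 162*b) (G(b, J) = 1/(162*b - 90*J) = 1/(-90*J + 162*b))
-559162/G(755, -536) = -559162/(1/(18*(-5*(-536) + 9*755))) = -559162/(1/(18*(2680 + 6795))) = -559162/((1/18)/9475) = -559162/((1/18)*(1/9475)) = -559162/1/170550 = -559162*170550 = -95365079100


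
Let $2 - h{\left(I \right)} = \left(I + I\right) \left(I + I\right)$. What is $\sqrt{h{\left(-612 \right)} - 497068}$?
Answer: $i \sqrt{1995242} \approx 1412.5 i$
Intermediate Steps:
$h{\left(I \right)} = 2 - 4 I^{2}$ ($h{\left(I \right)} = 2 - \left(I + I\right) \left(I + I\right) = 2 - 2 I 2 I = 2 - 4 I^{2}$)
$\sqrt{h{\left(-612 \right)} - 497068} = \sqrt{\left(2 - 4 \left(-612\right)^{2}\right) - 497068} = \sqrt{\left(2 - 1498176\right) - 497068} = \sqrt{-1498174 - 497068} = \sqrt{-1995242} = i \sqrt{1995242}$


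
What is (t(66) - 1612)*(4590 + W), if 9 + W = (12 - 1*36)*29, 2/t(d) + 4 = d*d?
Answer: -13627457235/2176 ≈ -6.2626e+6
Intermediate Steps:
t(d) = 2/(-4 + d**2) (t(d) = 2/(-4 + d*d) = 2/(-4 + d**2))
W = -705 (W = -9 + (12 - 1*36)*29 = -9 + (12 - 36)*29 = -9 - 24*29 = -9 - 696 = -705)
(t(66) - 1612)*(4590 + W) = (2/(-4 + 66**2) - 1612)*(4590 - 705) = (2/(-4 + 4356) - 1612)*3885 = (2/4352 - 1612)*3885 = (2*(1/4352) - 1612)*3885 = (1/2176 - 1612)*3885 = -3507711/2176*3885 = -13627457235/2176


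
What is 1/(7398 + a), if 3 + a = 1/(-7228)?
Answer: 7228/53451059 ≈ 0.00013523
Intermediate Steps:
a = -21685/7228 (a = -3 + 1/(-7228) = -3 - 1/7228 = -21685/7228 ≈ -3.0001)
1/(7398 + a) = 1/(7398 - 21685/7228) = 1/(53451059/7228) = 7228/53451059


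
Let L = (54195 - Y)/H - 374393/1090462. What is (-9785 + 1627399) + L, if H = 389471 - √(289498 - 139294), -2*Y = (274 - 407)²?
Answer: 133784318257630805244227/82704732566891147 + 126079*√37551/151687509637 ≈ 1.6176e+6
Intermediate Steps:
Y = -17689/2 (Y = -(274 - 407)²/2 = -½*(-133)² = -½*17689 = -17689/2 ≈ -8844.5)
H = 389471 - 2*√37551 (H = 389471 - √150204 = 389471 - 2*√37551 ≈ 3.8908e+5)
L = -374393/1090462 + 126079/(2*(389471 - 2*√37551)) (L = (54195 - 1*(-17689/2))/(389471 - 2*√37551) - 374393/1090462 = (54195 + 17689/2)/(389471 - 2*√37551) - 374393*1/1090462 = 126079/(2*(389471 - 2*√37551)) - 374393/1090462 = -374393/1090462 + 126079/(2*(389471 - 2*√37551)) ≈ -0.18131)
(-9785 + 1627399) + L = (-9785 + 1627399) + (-15008828250619031/82704732566891147 + 126079*√37551/151687509637) = 1617614 + (-15008828250619031/82704732566891147 + 126079*√37551/151687509637) = 133784318257630805244227/82704732566891147 + 126079*√37551/151687509637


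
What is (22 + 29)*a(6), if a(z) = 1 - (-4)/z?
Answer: 85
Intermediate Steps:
a(z) = 1 + 4/z
(22 + 29)*a(6) = (22 + 29)*((4 + 6)/6) = 51*((1/6)*10) = 51*(5/3) = 85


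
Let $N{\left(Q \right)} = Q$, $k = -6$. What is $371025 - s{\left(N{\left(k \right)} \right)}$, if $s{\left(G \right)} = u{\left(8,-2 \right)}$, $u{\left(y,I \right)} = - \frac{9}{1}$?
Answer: $371034$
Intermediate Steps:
$u{\left(y,I \right)} = -9$ ($u{\left(y,I \right)} = \left(-9\right) 1 = -9$)
$s{\left(G \right)} = -9$
$371025 - s{\left(N{\left(k \right)} \right)} = 371025 - -9 = 371025 + 9 = 371034$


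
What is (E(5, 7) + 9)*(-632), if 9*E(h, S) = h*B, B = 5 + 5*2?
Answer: -32864/3 ≈ -10955.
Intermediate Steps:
B = 15 (B = 5 + 10 = 15)
E(h, S) = 5*h/3 (E(h, S) = (h*15)/9 = (15*h)/9 = 5*h/3)
(E(5, 7) + 9)*(-632) = ((5/3)*5 + 9)*(-632) = (25/3 + 9)*(-632) = (52/3)*(-632) = -32864/3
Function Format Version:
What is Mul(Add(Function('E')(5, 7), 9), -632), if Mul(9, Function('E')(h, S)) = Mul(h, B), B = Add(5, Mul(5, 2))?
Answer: Rational(-32864, 3) ≈ -10955.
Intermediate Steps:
B = 15 (B = Add(5, 10) = 15)
Function('E')(h, S) = Mul(Rational(5, 3), h) (Function('E')(h, S) = Mul(Rational(1, 9), Mul(h, 15)) = Mul(Rational(1, 9), Mul(15, h)) = Mul(Rational(5, 3), h))
Mul(Add(Function('E')(5, 7), 9), -632) = Mul(Add(Mul(Rational(5, 3), 5), 9), -632) = Mul(Add(Rational(25, 3), 9), -632) = Mul(Rational(52, 3), -632) = Rational(-32864, 3)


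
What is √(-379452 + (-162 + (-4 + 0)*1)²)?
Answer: 2*I*√87974 ≈ 593.21*I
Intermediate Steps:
√(-379452 + (-162 + (-4 + 0)*1)²) = √(-379452 + (-162 - 4*1)²) = √(-379452 + (-162 - 4)²) = √(-379452 + (-166)²) = √(-379452 + 27556) = √(-351896) = 2*I*√87974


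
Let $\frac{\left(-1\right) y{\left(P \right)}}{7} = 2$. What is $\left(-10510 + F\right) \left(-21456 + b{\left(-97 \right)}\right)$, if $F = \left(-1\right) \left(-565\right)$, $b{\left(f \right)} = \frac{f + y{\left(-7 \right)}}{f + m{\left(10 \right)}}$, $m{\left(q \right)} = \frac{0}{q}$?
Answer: $\frac{20696748345}{97} \approx 2.1337 \cdot 10^{8}$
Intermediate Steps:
$m{\left(q \right)} = 0$
$y{\left(P \right)} = -14$ ($y{\left(P \right)} = \left(-7\right) 2 = -14$)
$b{\left(f \right)} = \frac{-14 + f}{f}$ ($b{\left(f \right)} = \frac{f - 14}{f + 0} = \frac{-14 + f}{f}$)
$F = 565$
$\left(-10510 + F\right) \left(-21456 + b{\left(-97 \right)}\right) = \left(-10510 + 565\right) \left(-21456 + \frac{-14 - 97}{-97}\right) = - 9945 \left(-21456 - - \frac{111}{97}\right) = - 9945 \left(-21456 + \frac{111}{97}\right) = \left(-9945\right) \left(- \frac{2081121}{97}\right) = \frac{20696748345}{97}$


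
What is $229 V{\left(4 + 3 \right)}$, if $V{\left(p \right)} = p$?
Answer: $1603$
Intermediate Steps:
$229 V{\left(4 + 3 \right)} = 229 \left(4 + 3\right) = 229 \cdot 7 = 1603$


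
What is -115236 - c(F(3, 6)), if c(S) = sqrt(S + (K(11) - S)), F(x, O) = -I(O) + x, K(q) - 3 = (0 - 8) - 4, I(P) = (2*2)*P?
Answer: -115236 - 3*I ≈ -1.1524e+5 - 3.0*I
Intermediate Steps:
I(P) = 4*P
K(q) = -9 (K(q) = 3 + ((0 - 8) - 4) = 3 + (-8 - 4) = 3 - 12 = -9)
F(x, O) = x - 4*O (F(x, O) = -4*O + x = x - 4*O)
c(S) = 3*I (c(S) = sqrt(S + (-9 - S)) = sqrt(-9) = 3*I)
-115236 - c(F(3, 6)) = -115236 - 3*I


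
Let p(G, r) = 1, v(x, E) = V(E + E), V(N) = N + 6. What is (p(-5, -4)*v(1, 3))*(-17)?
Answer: -204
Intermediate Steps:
V(N) = 6 + N
v(x, E) = 6 + 2*E (v(x, E) = 6 + (E + E) = 6 + 2*E)
(p(-5, -4)*v(1, 3))*(-17) = (1*(6 + 2*3))*(-17) = (1*(6 + 6))*(-17) = (1*12)*(-17) = 12*(-17) = -204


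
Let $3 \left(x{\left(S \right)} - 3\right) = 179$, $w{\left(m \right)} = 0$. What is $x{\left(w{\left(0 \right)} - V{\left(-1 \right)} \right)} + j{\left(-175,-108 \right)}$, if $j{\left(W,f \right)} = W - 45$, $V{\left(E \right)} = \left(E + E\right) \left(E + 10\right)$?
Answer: $- \frac{472}{3} \approx -157.33$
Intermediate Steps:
$V{\left(E \right)} = 2 E \left(10 + E\right)$
$x{\left(S \right)} = \frac{188}{3}$ ($x{\left(S \right)} = 3 + \frac{1}{3} \cdot 179 = 3 + \frac{179}{3} = \frac{188}{3}$)
$j{\left(W,f \right)} = -45 + W$ ($j{\left(W,f \right)} = W - 45 = -45 + W$)
$x{\left(w{\left(0 \right)} - V{\left(-1 \right)} \right)} + j{\left(-175,-108 \right)} = \frac{188}{3} - 220 = - \frac{472}{3}$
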